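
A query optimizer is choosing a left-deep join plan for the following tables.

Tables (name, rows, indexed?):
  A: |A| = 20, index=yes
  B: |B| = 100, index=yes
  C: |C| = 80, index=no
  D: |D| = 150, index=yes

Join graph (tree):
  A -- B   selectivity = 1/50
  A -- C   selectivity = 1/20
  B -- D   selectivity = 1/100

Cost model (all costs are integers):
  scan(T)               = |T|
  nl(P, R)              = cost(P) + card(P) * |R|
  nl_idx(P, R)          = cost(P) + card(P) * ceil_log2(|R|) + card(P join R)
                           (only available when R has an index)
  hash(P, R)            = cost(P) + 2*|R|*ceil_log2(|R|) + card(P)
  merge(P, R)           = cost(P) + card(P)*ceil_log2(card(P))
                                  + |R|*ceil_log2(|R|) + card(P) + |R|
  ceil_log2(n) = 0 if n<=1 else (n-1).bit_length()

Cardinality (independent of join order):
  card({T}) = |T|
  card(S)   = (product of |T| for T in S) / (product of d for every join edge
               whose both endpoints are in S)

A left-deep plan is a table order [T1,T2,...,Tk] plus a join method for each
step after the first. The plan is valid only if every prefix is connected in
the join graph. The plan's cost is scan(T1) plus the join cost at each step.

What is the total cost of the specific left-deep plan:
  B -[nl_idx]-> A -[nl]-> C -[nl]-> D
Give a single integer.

27840

step 1: scan B: cost=100, card=100
step 2: join A via nl_idx
    card(P join A) = 100*20/(50) = 40
    cost = 100 + 100*5 + 40 = 640
step 3: join C via nl
    card(P join C) = 40*80/(20) = 160
    cost = 640 + 40*80 = 3840
step 4: join D via nl
    card(P join D) = 160*150/(100) = 240
    cost = 3840 + 160*150 = 27840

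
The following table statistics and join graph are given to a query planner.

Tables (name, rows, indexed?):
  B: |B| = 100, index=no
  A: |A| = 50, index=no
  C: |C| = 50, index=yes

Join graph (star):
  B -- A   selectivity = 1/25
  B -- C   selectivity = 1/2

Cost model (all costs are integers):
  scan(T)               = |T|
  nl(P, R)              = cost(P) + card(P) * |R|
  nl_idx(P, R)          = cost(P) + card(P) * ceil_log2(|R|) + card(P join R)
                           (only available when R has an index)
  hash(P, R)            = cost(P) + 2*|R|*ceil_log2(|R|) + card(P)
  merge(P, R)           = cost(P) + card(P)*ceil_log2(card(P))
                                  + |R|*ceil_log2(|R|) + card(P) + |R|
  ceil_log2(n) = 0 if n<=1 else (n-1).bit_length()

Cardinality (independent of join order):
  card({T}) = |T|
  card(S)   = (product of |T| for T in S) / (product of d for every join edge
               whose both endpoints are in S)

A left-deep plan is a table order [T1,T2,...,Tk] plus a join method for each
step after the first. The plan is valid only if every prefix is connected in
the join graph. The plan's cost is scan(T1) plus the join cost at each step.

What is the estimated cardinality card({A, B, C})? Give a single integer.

5000

Tables in S: A(50), B(100), C(50)
Edges inside S: B-A(d=25), B-C(d=2)
numerator = 50 * 100 * 50 = 250000
denominator = 25 * 2 = 50
card(S) = 250000 / 50 = 5000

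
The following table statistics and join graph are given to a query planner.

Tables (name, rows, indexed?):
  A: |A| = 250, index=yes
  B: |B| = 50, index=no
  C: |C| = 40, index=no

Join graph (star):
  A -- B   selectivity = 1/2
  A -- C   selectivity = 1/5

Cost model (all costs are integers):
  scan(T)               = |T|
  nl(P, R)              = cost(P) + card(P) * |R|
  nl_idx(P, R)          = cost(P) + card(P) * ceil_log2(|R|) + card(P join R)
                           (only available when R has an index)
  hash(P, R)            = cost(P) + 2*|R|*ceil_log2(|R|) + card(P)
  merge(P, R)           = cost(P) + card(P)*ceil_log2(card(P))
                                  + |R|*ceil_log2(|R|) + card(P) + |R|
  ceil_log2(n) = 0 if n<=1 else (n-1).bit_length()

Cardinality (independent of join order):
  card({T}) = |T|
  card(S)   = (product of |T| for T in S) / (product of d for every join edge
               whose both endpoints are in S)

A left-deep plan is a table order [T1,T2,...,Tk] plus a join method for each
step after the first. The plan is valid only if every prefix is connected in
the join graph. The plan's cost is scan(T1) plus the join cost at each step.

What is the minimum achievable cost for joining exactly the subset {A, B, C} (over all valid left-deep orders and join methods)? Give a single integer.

Selinger DP over subsets of {A,B,C}:
  {A}: scan cost=250, card=250
  {B}: scan cost=50, card=50
  {C}: scan cost=40, card=40
  {AB}: card=6250; try (B,hash)→1100, (A,merge)→2650, (B,merge)→2850, (A,hash)→4100, (A,nl_idx)→6700, (A,nl)→12550 …(+1); best=1100 via (B,hash)
  {AC}: card=2000; try (C,hash)→980, (A,nl_idx)→2360, (A,merge)→2570, (C,merge)→2780, (A,hash)→4080, (A,nl)→10040 …(+1); best=980 via (C,hash)
  {ABC}: card=50000; try (B,hash)→3580, (C,hash)→7830, (B,merge)→25330, (C,merge)→88880, (B,nl)→100980, (C,nl)→251100; best=3580 via (B,hash)

3580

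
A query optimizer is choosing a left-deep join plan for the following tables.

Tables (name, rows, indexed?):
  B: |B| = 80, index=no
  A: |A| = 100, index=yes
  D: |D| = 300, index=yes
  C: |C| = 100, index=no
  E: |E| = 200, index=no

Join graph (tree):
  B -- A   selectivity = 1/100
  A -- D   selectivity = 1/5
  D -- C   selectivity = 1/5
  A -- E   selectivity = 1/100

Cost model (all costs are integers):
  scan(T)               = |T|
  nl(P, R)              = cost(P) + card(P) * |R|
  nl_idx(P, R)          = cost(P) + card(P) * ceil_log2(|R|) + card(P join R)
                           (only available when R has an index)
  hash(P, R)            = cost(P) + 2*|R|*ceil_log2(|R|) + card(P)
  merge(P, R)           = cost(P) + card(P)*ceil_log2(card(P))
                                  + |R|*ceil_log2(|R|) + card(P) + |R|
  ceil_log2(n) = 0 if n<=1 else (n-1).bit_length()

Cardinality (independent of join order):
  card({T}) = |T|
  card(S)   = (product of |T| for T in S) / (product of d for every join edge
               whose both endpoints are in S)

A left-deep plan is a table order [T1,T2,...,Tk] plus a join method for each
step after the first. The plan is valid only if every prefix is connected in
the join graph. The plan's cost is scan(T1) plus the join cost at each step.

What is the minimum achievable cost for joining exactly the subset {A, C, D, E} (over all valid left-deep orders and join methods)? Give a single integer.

20000

Selinger DP over subsets of {A,C,D,E}:
  {A}: scan cost=100, card=100
  {D}: scan cost=300, card=300
  {C}: scan cost=100, card=100
  {E}: scan cost=200, card=200
  {AD}: card=6000; try (A,hash)→2000, (D,merge)→3900, (A,merge)→4100, (D,hash)→5600, (D,nl_idx)→7000, (A,nl_idx)→8400 …(+2); best=2000 via (A,hash)
  {AE}: card=200; try (A,hash)→1800, (A,nl_idx)→1800, (E,merge)→2700, (A,merge)→2800, (E,hash)→3400, (E,nl)→20100 …(+1); best=1800 via (A,hash)
  {CD}: card=6000; try (C,hash)→2000, (D,merge)→3900, (C,merge)→4100, (D,hash)→5600, (D,nl_idx)→7000, (D,nl)→30100 …(+1); best=2000 via (C,hash)
  {ACD}: card=120000; try (C,hash)→9400, (A,hash)→9400, (C,merge)→86800, (A,merge)→86800, (A,nl_idx)→164000, (C,nl)→602000 …(+1); best=9400 via (C,hash)
  {ADE}: card=12000; try (D,merge)→6600, (D,hash)→7400, (E,hash)→11200, (D,nl_idx)→15600, (D,nl)→61800, (E,merge)→87800 …(+1); best=6600 via (D,merge)
  {ACDE}: card=240000; try (C,hash)→20000, (E,hash)→132600, (C,merge)→187400, (C,nl)→1206600, (E,merge)→2171200, (E,nl)→24009400; best=20000 via (C,hash)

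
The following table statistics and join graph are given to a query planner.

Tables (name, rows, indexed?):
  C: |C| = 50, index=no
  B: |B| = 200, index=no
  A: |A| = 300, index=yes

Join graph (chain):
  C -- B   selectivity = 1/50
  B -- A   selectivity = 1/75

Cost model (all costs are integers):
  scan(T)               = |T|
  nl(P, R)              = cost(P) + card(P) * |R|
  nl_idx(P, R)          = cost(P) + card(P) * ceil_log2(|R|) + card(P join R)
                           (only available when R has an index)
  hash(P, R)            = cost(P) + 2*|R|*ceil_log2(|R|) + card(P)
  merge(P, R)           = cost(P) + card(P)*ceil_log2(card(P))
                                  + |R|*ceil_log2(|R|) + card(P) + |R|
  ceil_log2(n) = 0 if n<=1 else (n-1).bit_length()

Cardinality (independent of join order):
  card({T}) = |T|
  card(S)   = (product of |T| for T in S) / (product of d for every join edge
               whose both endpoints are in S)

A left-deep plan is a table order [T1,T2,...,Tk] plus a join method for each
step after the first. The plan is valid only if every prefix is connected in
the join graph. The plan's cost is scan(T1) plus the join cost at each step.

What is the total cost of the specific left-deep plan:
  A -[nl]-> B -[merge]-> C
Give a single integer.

69450

step 1: scan A: cost=300, card=300
step 2: join B via nl
    card(P join B) = 300*200/(75) = 800
    cost = 300 + 300*200 = 60300
step 3: join C via merge
    card(P join C) = 800*50/(50) = 800
    cost = 60300 + 800*10 + 50*6 + 800 + 50 = 69450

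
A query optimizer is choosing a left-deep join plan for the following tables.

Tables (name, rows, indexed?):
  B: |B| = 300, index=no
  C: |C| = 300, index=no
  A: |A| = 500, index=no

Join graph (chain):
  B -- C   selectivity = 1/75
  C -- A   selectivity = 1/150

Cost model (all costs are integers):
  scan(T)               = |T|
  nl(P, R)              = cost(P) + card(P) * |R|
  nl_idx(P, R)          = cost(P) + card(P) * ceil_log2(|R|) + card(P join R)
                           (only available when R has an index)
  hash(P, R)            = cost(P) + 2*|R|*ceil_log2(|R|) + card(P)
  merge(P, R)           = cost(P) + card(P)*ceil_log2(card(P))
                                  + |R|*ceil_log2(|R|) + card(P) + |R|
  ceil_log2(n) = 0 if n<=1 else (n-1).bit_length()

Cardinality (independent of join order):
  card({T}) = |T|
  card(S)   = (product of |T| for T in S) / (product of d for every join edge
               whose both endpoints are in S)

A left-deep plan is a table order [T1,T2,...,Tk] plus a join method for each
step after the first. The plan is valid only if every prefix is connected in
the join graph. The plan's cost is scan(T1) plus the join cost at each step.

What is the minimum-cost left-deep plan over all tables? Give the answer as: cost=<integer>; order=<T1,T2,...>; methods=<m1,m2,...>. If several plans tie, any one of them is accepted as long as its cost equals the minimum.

Selinger DP (subsets sized 1..n):
  {B}: scan cost=300, card=300
  {C}: scan cost=300, card=300
  {A}: scan cost=500, card=500
  {BC}: card=1200; try (C,hash)→6000, (B,hash)→6000, (C,merge)→6300, (B,merge)→6300, (C,nl)→90300, (B,nl)→90300; best=6000 via (C,hash)
  {AC}: card=1000; try (C,hash)→6400, (A,merge)→8300, (C,merge)→8500, (A,hash)→9600, (A,nl)→150300, (C,nl)→150500; best=6400 via (C,hash)
  {ABC}: card=4000; try (B,hash)→12800, (A,hash)→16200, (B,merge)→20400, (A,merge)→25400, (B,nl)→306400, (A,nl)→606000; best=12800 via (B,hash)

cost=12800; order=A,C,B; methods=hash,hash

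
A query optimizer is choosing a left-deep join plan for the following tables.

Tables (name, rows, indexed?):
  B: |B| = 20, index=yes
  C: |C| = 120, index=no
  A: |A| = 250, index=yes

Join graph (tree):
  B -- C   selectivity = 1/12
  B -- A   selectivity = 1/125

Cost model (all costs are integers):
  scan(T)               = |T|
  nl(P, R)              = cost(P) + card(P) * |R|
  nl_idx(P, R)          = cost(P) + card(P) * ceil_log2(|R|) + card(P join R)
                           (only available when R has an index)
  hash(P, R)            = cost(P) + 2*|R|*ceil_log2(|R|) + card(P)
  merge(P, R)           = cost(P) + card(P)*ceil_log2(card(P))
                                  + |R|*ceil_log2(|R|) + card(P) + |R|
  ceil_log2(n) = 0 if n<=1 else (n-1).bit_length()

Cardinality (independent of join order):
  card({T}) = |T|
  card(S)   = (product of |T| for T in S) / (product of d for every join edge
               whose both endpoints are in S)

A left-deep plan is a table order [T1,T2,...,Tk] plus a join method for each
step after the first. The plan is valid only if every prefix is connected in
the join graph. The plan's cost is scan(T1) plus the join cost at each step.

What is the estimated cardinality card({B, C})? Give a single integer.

Tables in S: B(20), C(120)
Edges inside S: B-C(d=12)
numerator = 20 * 120 = 2400
denominator = 12 = 12
card(S) = 2400 / 12 = 200

200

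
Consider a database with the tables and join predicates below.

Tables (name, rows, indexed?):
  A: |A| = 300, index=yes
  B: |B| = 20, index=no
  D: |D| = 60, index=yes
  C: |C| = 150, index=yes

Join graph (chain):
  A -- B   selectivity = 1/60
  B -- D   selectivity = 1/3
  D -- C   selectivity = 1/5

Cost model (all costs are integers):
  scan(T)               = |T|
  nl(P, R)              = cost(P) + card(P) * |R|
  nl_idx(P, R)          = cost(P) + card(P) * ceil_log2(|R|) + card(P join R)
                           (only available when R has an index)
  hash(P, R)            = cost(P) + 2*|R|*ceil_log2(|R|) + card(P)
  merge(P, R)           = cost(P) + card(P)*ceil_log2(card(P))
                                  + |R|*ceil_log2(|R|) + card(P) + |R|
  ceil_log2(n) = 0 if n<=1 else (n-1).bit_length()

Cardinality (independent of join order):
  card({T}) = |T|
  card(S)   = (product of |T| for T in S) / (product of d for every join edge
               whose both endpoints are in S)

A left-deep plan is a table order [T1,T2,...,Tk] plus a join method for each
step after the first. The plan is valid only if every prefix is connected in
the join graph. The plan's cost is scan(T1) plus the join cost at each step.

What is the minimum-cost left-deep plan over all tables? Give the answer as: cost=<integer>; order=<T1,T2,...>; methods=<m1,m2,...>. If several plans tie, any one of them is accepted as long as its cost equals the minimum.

cost=5520; order=B,A,D,C; methods=nl_idx,hash,hash

Selinger DP (subsets sized 1..n):
  {A}: scan cost=300, card=300
  {B}: scan cost=20, card=20
  {D}: scan cost=60, card=60
  {C}: scan cost=150, card=150
  {AB}: card=100; try (A,nl_idx)→300, (B,hash)→800, (A,merge)→3140, (B,merge)→3420, (A,hash)→5440, (A,nl)→6020 …(+1); best=300 via (A,nl_idx)
  {BD}: card=400; try (B,hash)→320, (D,nl_idx)→540, (D,merge)→560, (B,merge)→600, (D,hash)→760, (D,nl)→1220 …(+1); best=320 via (B,hash)
  {CD}: card=1800; try (D,hash)→1020, (C,merge)→1830, (D,merge)→1920, (C,nl_idx)→2340, (C,hash)→2520, (D,nl_idx)→2850 …(+2); best=1020 via (D,hash)
  {ABD}: card=2000; try (D,hash)→1120, (D,merge)→1520, (D,nl_idx)→2900, (A,nl_idx)→5920, (A,hash)→6120, (D,nl)→6300 …(+2); best=1120 via (D,hash)
  {BCD}: card=12000; try (B,hash)→3020, (C,hash)→3120, (C,merge)→5670, (C,nl_idx)→15520, (B,merge)→22740, (B,nl)→37020 …(+1); best=3020 via (B,hash)
  {ABCD}: card=60000; try (C,hash)→5520, (A,hash)→20420, (C,merge)→26470, (C,nl_idx)→77120, (A,nl_idx)→171020, (A,merge)→186020 …(+2); best=5520 via (C,hash)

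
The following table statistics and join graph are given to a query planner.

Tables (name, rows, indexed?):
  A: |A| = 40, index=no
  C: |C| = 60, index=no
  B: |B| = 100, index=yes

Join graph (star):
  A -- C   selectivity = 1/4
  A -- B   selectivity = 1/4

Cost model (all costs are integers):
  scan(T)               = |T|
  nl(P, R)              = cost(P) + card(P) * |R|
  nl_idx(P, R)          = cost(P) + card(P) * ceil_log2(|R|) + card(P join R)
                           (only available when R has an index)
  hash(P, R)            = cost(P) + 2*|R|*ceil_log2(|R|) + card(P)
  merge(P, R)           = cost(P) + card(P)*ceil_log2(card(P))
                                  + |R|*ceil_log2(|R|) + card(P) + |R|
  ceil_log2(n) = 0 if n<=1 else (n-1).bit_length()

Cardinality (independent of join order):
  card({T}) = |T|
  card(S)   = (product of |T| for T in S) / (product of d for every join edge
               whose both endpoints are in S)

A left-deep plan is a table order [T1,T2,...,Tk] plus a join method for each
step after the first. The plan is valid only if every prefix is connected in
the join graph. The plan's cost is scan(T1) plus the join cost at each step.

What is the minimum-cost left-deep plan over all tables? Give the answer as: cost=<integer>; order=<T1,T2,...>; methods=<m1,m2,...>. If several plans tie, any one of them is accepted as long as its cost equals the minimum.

Selinger DP (subsets sized 1..n):
  {A}: scan cost=40, card=40
  {C}: scan cost=60, card=60
  {B}: scan cost=100, card=100
  {AC}: card=600; try (A,hash)→600, (C,merge)→740, (A,merge)→760, (C,hash)→800, (C,nl)→2440, (A,nl)→2460; best=600 via (A,hash)
  {AB}: card=1000; try (A,hash)→680, (B,merge)→1120, (A,merge)→1180, (B,nl_idx)→1320, (B,hash)→1480, (B,nl)→4040 …(+1); best=680 via (A,hash)
  {ABC}: card=15000; try (C,hash)→2400, (B,hash)→2600, (B,merge)→8000, (C,merge)→12100, (B,nl_idx)→19800, (B,nl)→60600 …(+1); best=2400 via (C,hash)

cost=2400; order=B,A,C; methods=hash,hash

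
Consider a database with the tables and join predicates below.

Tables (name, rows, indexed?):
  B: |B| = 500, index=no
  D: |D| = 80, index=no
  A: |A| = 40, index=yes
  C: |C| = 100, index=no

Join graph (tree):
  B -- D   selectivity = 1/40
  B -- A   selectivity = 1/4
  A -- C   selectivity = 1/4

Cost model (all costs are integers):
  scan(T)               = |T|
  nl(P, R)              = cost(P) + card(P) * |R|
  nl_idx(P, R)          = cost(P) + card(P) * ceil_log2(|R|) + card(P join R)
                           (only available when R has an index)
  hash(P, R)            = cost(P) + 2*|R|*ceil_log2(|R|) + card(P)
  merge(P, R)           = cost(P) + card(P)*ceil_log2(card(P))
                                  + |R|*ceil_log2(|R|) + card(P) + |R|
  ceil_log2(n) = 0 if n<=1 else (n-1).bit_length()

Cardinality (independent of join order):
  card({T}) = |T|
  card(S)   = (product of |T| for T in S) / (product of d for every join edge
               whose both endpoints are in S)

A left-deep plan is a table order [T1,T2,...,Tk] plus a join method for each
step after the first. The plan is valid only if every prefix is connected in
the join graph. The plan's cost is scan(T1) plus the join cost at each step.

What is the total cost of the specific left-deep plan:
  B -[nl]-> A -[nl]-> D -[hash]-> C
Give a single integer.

431900

step 1: scan B: cost=500, card=500
step 2: join A via nl
    card(P join A) = 500*40/(4) = 5000
    cost = 500 + 500*40 = 20500
step 3: join D via nl
    card(P join D) = 5000*80/(40) = 10000
    cost = 20500 + 5000*80 = 420500
step 4: join C via hash
    card(P join C) = 10000*100/(4) = 250000
    cost = 420500 + 2*100*7 + 10000 = 431900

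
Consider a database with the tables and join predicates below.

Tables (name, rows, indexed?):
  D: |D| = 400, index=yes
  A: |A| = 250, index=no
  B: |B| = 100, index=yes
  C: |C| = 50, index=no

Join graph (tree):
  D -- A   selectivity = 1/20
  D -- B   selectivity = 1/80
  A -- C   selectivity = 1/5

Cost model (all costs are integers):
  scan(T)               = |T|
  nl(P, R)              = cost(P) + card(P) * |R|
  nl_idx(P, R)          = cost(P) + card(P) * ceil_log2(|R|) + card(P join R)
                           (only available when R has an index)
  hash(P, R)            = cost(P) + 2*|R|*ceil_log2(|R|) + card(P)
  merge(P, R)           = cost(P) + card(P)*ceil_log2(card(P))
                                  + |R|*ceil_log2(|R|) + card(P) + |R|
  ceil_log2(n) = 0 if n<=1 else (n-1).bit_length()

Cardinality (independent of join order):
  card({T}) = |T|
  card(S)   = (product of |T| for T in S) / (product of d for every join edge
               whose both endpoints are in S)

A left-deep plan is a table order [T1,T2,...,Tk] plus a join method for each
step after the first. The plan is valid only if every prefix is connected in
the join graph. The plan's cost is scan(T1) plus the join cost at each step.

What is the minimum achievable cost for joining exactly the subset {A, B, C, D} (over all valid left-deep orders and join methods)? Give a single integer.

Selinger DP over subsets of {A,B,C,D}:
  {D}: scan cost=400, card=400
  {A}: scan cost=250, card=250
  {B}: scan cost=100, card=100
  {C}: scan cost=50, card=50
  {AD}: card=5000; try (A,hash)→4800, (D,merge)→6500, (A,merge)→6650, (D,nl_idx)→7500, (D,hash)→7700, (D,nl)→100250 …(+1); best=4800 via (A,hash)
  {BD}: card=500; try (D,nl_idx)→1500, (B,hash)→2200, (B,nl_idx)→3700, (D,merge)→4900, (B,merge)→5200, (D,hash)→7400 …(+2); best=1500 via (D,nl_idx)
  {AC}: card=2500; try (C,hash)→1100, (A,merge)→2650, (C,merge)→2850, (A,hash)→4100, (A,nl)→12550, (C,nl)→12750; best=1100 via (C,hash)
  {ABD}: card=6250; try (A,hash)→6000, (A,merge)→8750, (B,hash)→11200, (B,nl_idx)→46050, (B,merge)→75600, (A,nl)→126500 …(+1); best=6000 via (A,hash)
  {ACD}: card=50000; try (C,hash)→10400, (D,hash)→10800, (D,merge)→37600, (D,nl_idx)→73600, (C,merge)→75150, (C,nl)→254800 …(+1); best=10400 via (C,hash)
  {ABCD}: card=62500; try (C,hash)→12850, (B,hash)→61800, (C,merge)→93850, (C,nl)→318500, (B,nl_idx)→422900, (B,merge)→861200 …(+1); best=12850 via (C,hash)

12850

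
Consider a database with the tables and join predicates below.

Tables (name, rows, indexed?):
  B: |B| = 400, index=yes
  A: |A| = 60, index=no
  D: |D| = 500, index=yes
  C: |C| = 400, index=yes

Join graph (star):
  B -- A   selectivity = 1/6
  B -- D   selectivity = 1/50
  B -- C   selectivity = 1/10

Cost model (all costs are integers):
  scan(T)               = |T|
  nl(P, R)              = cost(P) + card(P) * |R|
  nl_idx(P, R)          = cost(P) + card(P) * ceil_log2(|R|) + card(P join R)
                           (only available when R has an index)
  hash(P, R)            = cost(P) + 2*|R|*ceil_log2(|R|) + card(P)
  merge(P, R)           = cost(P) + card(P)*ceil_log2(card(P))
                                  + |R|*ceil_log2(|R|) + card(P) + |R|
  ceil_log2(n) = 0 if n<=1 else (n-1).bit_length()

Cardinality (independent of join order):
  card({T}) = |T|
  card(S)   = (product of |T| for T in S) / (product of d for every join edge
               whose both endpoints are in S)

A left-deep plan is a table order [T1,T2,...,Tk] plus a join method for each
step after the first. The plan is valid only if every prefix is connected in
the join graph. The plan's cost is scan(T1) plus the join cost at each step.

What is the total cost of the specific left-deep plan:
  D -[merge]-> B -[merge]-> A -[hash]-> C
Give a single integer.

step 1: scan D: cost=500, card=500
step 2: join B via merge
    card(P join B) = 500*400/(50) = 4000
    cost = 500 + 500*9 + 400*9 + 500 + 400 = 9500
step 3: join A via merge
    card(P join A) = 4000*60/(6) = 40000
    cost = 9500 + 4000*12 + 60*6 + 4000 + 60 = 61920
step 4: join C via hash
    card(P join C) = 40000*400/(10) = 1600000
    cost = 61920 + 2*400*9 + 40000 = 109120

109120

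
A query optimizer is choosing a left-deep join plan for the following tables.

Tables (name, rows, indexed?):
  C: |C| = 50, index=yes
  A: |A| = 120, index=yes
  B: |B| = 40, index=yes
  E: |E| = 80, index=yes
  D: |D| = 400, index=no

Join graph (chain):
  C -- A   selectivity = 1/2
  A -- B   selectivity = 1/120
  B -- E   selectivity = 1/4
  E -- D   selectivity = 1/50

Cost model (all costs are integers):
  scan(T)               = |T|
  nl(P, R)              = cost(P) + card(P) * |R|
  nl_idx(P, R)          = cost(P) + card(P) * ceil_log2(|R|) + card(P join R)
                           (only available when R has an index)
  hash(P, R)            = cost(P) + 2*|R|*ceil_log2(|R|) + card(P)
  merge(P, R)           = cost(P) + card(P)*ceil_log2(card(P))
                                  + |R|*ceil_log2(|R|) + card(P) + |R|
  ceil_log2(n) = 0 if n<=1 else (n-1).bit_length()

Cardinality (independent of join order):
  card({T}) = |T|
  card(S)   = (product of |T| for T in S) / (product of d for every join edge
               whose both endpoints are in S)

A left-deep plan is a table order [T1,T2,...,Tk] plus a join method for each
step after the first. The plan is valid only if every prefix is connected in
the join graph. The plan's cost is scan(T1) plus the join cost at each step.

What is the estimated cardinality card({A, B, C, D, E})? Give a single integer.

Tables in S: A(120), B(40), C(50), D(400), E(80)
Edges inside S: C-A(d=2), A-B(d=120), B-E(d=4), E-D(d=50)
numerator = 120 * 40 * 50 * 400 * 80 = 7680000000
denominator = 2 * 120 * 4 * 50 = 48000
card(S) = 7680000000 / 48000 = 160000

160000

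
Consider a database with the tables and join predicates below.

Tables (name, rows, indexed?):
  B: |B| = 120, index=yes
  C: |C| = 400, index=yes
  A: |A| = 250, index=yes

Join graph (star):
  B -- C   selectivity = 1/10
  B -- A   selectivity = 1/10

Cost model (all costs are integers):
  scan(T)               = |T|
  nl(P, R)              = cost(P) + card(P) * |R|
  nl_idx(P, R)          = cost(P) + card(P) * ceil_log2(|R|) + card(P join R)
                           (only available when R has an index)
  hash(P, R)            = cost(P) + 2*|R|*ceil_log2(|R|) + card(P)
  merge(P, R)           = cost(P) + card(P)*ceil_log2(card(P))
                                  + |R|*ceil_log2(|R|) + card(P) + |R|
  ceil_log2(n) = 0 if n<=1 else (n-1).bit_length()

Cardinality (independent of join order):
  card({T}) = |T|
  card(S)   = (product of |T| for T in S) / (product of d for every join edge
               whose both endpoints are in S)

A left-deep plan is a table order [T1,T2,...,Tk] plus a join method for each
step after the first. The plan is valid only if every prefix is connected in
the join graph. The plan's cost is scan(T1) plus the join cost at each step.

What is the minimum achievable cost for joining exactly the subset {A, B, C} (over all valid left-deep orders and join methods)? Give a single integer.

11280

Selinger DP over subsets of {A,B,C}:
  {B}: scan cost=120, card=120
  {C}: scan cost=400, card=400
  {A}: scan cost=250, card=250
  {BC}: card=4800; try (B,hash)→2480, (C,merge)→5080, (B,merge)→5360, (C,nl_idx)→6000, (C,hash)→7440, (B,nl_idx)→8000 …(+2); best=2480 via (B,hash)
  {AB}: card=3000; try (B,hash)→2180, (A,merge)→3330, (B,merge)→3460, (A,nl_idx)→4080, (A,hash)→4240, (B,nl_idx)→5000 …(+2); best=2180 via (B,hash)
  {ABC}: card=120000; try (A,hash)→11280, (C,hash)→12380, (C,merge)→45180, (A,merge)→71930, (C,nl_idx)→149180, (A,nl_idx)→160880 …(+2); best=11280 via (A,hash)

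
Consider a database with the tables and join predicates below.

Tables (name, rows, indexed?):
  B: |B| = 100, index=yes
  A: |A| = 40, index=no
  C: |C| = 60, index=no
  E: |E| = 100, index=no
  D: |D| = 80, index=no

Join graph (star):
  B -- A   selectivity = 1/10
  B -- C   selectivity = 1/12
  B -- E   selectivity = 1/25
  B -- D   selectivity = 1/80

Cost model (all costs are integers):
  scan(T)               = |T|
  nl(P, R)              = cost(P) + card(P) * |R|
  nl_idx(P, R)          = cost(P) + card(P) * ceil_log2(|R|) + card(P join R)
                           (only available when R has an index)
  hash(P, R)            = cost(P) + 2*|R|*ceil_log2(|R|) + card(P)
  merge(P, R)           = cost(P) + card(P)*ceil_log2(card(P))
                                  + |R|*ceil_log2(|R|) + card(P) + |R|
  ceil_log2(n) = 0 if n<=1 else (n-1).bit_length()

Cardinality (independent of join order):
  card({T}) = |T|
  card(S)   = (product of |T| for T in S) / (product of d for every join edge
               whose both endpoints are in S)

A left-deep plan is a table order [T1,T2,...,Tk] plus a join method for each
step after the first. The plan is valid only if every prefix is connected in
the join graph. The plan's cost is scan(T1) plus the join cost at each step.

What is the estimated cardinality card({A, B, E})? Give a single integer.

1600

Tables in S: A(40), B(100), E(100)
Edges inside S: B-A(d=10), B-E(d=25)
numerator = 40 * 100 * 100 = 400000
denominator = 10 * 25 = 250
card(S) = 400000 / 250 = 1600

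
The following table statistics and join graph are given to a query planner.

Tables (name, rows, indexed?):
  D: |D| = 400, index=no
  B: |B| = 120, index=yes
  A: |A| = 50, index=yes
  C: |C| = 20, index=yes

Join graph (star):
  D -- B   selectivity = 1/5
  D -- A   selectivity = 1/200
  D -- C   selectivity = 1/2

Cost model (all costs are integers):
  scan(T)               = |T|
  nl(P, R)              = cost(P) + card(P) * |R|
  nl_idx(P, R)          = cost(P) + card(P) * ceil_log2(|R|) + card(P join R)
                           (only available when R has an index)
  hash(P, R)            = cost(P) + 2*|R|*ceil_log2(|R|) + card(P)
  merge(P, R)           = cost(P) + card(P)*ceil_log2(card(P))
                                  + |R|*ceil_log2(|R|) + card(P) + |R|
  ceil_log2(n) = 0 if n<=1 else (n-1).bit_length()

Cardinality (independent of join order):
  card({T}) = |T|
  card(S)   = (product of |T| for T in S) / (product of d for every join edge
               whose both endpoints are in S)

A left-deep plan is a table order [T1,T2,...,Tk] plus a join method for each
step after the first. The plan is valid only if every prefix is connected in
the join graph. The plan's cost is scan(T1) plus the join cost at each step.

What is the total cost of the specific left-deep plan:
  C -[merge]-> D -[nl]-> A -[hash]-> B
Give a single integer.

step 1: scan C: cost=20, card=20
step 2: join D via merge
    card(P join D) = 20*400/(2) = 4000
    cost = 20 + 20*5 + 400*9 + 20 + 400 = 4140
step 3: join A via nl
    card(P join A) = 4000*50/(200) = 1000
    cost = 4140 + 4000*50 = 204140
step 4: join B via hash
    card(P join B) = 1000*120/(5) = 24000
    cost = 204140 + 2*120*7 + 1000 = 206820

206820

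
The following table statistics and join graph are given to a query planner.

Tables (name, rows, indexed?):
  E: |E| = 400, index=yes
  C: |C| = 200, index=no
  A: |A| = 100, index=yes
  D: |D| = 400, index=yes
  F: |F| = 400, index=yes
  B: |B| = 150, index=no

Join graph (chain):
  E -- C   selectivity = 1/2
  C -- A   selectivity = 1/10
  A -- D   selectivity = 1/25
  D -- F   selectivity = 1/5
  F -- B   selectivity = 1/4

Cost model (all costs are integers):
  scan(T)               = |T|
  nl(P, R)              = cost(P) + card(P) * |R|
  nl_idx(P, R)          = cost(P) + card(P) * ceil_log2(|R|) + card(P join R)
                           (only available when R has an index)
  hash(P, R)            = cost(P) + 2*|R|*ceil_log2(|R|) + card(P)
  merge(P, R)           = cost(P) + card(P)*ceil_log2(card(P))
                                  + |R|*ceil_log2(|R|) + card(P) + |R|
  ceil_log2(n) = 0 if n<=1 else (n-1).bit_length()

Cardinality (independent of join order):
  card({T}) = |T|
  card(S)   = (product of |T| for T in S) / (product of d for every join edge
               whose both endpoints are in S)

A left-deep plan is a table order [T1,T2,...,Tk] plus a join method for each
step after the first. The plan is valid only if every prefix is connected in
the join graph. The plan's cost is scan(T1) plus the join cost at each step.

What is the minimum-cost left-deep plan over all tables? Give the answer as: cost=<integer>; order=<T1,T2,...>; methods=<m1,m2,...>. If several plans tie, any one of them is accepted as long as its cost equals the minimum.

Selinger DP (subsets sized 1..n):
  {E}: scan cost=400, card=400
  {C}: scan cost=200, card=200
  {A}: scan cost=100, card=100
  {D}: scan cost=400, card=400
  {F}: scan cost=400, card=400
  {B}: scan cost=150, card=150
  {CE}: card=40000; try (C,hash)→4000, (E,merge)→6000, (C,merge)→6200, (E,hash)→7600, (E,nl_idx)→42000, (E,nl)→80200 …(+1); best=4000 via (C,hash)
  {AC}: card=2000; try (A,hash)→1800, (C,merge)→2700, (A,merge)→2800, (C,hash)→3400, (A,nl_idx)→3600, (C,nl)→20100 …(+1); best=1800 via (A,hash)
  {AD}: card=1600; try (A,hash)→2200, (D,nl_idx)→2600, (A,nl_idx)→4800, (D,merge)→4900, (A,merge)→5200, (D,hash)→7400 …(+2); best=2200 via (A,hash)
  {DF}: card=32000; try (F,hash)→8000, (D,hash)→8000, (F,merge)→8400, (D,merge)→8400, (F,nl_idx)→36000, (D,nl_idx)→36000 …(+2); best=8000 via (F,hash)
  {BF}: card=15000; try (B,hash)→3200, (F,merge)→5500, (B,merge)→5750, (F,hash)→7500, (F,nl_idx)→16500, (F,nl)→60150 …(+1); best=3200 via (B,hash)
  {ACE}: card=400000; try (E,hash)→11000, (E,merge)→29800, (A,hash)→45400, (E,nl_idx)→419800, (A,nl_idx)→684000, (A,merge)→684800 …(+2); best=11000 via (E,hash)
  {ACD}: card=32000; try (C,hash)→7000, (D,hash)→11000, (C,merge)→23200, (D,merge)→29800, (D,nl_idx)→51800, (C,nl)→322200 …(+1); best=7000 via (C,hash)
  {ADF}: card=128000; try (F,hash)→11000, (F,merge)→25400, (A,hash)→41400, (F,nl_idx)→144600, (A,nl_idx)→360000, (A,merge)→520800 …(+2); best=11000 via (F,hash)
  {BDF}: card=1200000; try (D,hash)→25400, (B,hash)→42400, (D,merge)→232200, (B,merge)→521350, (D,nl_idx)→1338200, (B,nl)→4808000 …(+1); best=25400 via (D,hash)
  {ACDE}: card=6400000; try (E,hash)→46200, (D,hash)→418200, (E,merge)→523000, (E,nl_idx)→6695000, (D,merge)→8015000, (D,nl_idx)→10011000 …(+2); best=46200 via (E,hash)
  {ACDF}: card=2560000; try (F,hash)→46200, (C,hash)→142200, (F,merge)→523000, (C,merge)→2316800, (F,nl_idx)→2855000, (F,nl)→12807000 …(+1); best=46200 via (F,hash)
  {ABDF}: card=4800000; try (B,hash)→141400, (A,hash)→1226800, (B,merge)→2316350, (A,nl_idx)→13225400, (B,nl)→19211000, (A,merge)→26426200 …(+1); best=141400 via (B,hash)
  {ACDEF}: card=512000000; try (E,hash)→2613400, (F,hash)→6453400, (E,merge)→58930200, (F,merge)→153650200, (E,nl_idx)→535086200, (F,nl_idx)→569646200 …(+2); best=2613400 via (E,hash)
  {ABCDF}: card=96000000; try (B,hash)→2608600, (C,hash)→4944600, (B,merge)→58927550, (C,merge)→115343200, (B,nl)→384046200, (C,nl)→960141400; best=2608600 via (B,hash)
  {ABCDEF}: card=19200000000; try (E,hash)→98615800, (B,hash)→514615800, (E,merge)→2690612600, (B,merge)→15362614750, (E,nl_idx)→20066608600, (E,nl)→38402608600 …(+1); best=98615800 via (E,hash)

cost=98615800; order=D,A,C,F,B,E; methods=hash,hash,hash,hash,hash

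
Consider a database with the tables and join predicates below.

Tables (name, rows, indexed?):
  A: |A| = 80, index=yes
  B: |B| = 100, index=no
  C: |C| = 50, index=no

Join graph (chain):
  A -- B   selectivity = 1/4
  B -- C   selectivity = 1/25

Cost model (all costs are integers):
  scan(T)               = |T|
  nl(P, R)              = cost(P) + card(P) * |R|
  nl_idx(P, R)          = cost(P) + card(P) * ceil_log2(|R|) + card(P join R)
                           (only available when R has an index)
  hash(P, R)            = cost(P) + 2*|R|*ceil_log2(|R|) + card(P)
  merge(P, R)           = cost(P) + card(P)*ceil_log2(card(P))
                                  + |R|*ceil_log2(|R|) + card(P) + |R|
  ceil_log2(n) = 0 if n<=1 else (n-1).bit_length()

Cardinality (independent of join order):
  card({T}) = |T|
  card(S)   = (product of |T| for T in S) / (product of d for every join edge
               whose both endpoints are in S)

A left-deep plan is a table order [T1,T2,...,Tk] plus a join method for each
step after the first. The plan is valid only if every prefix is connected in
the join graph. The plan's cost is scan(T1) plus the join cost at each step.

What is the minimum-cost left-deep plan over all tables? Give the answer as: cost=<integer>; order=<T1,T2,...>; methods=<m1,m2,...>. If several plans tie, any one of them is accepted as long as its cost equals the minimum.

cost=2120; order=B,C,A; methods=hash,hash

Selinger DP (subsets sized 1..n):
  {A}: scan cost=80, card=80
  {B}: scan cost=100, card=100
  {C}: scan cost=50, card=50
  {AB}: card=2000; try (A,hash)→1320, (B,merge)→1520, (A,merge)→1540, (B,hash)→1560, (A,nl_idx)→2800, (B,nl)→8080 …(+1); best=1320 via (A,hash)
  {BC}: card=200; try (C,hash)→800, (B,merge)→1200, (C,merge)→1250, (B,hash)→1500, (B,nl)→5050, (C,nl)→5100; best=800 via (C,hash)
  {ABC}: card=4000; try (A,hash)→2120, (A,merge)→3240, (C,hash)→3920, (A,nl_idx)→6200, (A,nl)→16800, (C,merge)→25670 …(+1); best=2120 via (A,hash)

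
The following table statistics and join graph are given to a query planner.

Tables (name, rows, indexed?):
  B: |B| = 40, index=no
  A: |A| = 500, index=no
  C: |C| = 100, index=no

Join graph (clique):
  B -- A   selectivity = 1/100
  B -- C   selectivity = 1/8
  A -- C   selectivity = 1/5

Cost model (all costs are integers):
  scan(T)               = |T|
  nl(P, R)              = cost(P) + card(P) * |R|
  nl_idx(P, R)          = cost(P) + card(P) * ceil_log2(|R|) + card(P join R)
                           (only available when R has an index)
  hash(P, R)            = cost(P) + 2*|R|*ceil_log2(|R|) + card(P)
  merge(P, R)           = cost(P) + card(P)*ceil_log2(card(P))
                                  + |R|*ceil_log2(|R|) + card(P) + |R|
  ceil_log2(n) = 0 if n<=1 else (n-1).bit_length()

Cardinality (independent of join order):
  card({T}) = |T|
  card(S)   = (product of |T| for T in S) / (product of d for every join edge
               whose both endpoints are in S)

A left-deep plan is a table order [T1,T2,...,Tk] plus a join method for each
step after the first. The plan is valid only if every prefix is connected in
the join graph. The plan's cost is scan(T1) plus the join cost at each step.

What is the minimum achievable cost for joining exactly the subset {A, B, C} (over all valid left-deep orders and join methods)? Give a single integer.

Selinger DP over subsets of {A,B,C}:
  {B}: scan cost=40, card=40
  {A}: scan cost=500, card=500
  {C}: scan cost=100, card=100
  {AB}: card=200; try (B,hash)→1480, (A,merge)→5320, (B,merge)→5780, (A,hash)→9080, (A,nl)→20040, (B,nl)→20500; best=1480 via (B,hash)
  {BC}: card=500; try (B,hash)→680, (C,merge)→1120, (B,merge)→1180, (C,hash)→1480, (C,nl)→4040, (B,nl)→4100; best=680 via (B,hash)
  {AC}: card=10000; try (C,hash)→2400, (A,merge)→5900, (C,merge)→6300, (A,hash)→9200, (A,nl)→50100, (C,nl)→50500; best=2400 via (C,hash)
  {ABC}: card=500; try (C,hash)→3080, (C,merge)→4080, (A,hash)→10180, (A,merge)→10680, (B,hash)→12880, (C,nl)→21480 …(+3); best=3080 via (C,hash)

3080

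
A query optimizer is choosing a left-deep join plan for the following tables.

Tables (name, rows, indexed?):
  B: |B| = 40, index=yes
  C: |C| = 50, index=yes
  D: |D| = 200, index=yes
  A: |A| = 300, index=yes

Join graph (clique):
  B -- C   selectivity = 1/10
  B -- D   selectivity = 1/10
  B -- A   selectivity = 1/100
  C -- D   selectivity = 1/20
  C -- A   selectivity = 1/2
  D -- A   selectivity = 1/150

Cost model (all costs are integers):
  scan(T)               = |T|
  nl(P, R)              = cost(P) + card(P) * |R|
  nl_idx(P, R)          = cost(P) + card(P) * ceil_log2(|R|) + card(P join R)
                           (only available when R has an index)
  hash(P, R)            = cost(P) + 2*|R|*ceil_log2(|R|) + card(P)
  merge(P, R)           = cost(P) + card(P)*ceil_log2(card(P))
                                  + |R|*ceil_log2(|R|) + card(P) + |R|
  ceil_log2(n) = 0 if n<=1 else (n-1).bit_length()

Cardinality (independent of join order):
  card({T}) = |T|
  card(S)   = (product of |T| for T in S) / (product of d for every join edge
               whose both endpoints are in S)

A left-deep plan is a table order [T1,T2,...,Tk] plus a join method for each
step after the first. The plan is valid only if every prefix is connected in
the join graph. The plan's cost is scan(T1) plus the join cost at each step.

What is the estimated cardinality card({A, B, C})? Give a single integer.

Tables in S: A(300), B(40), C(50)
Edges inside S: B-C(d=10), B-A(d=100), C-A(d=2)
numerator = 300 * 40 * 50 = 600000
denominator = 10 * 100 * 2 = 2000
card(S) = 600000 / 2000 = 300

300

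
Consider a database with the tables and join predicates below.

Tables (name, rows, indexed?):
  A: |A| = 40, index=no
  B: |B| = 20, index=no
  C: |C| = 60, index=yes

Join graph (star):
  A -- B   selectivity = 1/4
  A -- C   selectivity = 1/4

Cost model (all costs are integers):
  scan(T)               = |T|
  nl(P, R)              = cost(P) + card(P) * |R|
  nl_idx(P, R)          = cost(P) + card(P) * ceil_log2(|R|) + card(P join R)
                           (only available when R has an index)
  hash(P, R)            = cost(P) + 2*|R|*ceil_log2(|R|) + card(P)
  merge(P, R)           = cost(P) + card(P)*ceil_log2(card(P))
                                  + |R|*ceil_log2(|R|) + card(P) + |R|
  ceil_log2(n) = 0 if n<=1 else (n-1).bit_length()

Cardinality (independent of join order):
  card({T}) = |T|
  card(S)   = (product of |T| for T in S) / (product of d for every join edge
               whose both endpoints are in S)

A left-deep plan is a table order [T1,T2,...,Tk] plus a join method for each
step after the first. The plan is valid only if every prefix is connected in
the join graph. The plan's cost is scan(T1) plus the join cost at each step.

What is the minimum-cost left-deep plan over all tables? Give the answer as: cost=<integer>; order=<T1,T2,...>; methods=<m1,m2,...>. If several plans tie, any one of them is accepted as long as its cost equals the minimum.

cost=1200; order=A,B,C; methods=hash,hash

Selinger DP (subsets sized 1..n):
  {A}: scan cost=40, card=40
  {B}: scan cost=20, card=20
  {C}: scan cost=60, card=60
  {AB}: card=200; try (B,hash)→280, (A,merge)→420, (B,merge)→440, (A,hash)→520, (A,nl)→820, (B,nl)→840; best=280 via (B,hash)
  {AC}: card=600; try (A,hash)→600, (C,merge)→740, (A,merge)→760, (C,hash)→800, (C,nl_idx)→880, (C,nl)→2440 …(+1); best=600 via (A,hash)
  {ABC}: card=3000; try (C,hash)→1200, (B,hash)→1400, (C,merge)→2500, (C,nl_idx)→4480, (B,merge)→7320, (C,nl)→12280 …(+1); best=1200 via (C,hash)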